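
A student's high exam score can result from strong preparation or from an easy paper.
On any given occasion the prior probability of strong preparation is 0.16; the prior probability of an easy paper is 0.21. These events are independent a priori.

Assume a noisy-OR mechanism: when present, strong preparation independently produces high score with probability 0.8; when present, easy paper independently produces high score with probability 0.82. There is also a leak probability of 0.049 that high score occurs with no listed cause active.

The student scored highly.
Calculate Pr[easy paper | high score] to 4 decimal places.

Under noisy-OR, P(high score | causes) = 1 − (1−0.049)·∏(1−qᵢ) over the active causes.
P(high score) = 0.049×0.84×0.79 + 0.82882×0.84×0.21 + 0.8098×0.16×0.79 + 0.965764×0.16×0.21 = 0.032516 + 0.146204 + 0.102359 + 0.032450 = 0.313529
Restricting to configurations with easy paper present: 0.146204 + 0.032450 = 0.178654.
P(easy paper | high score) = 0.178654 / 0.313529 ≈ 0.5698

Pr[easy paper | high score] ≈ 0.5698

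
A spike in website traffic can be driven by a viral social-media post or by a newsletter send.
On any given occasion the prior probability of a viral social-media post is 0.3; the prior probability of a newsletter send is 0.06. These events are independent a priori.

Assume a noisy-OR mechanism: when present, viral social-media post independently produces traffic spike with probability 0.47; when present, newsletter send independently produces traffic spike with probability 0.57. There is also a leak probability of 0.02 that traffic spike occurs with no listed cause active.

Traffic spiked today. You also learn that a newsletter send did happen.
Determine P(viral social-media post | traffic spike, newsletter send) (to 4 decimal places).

P(viral social-media post | traffic spike, newsletter send) ≈ 0.3652

Under noisy-OR, P(traffic spike | causes) = 1 − (1−0.02)·∏(1−qᵢ) over the active causes.
P(traffic spike | newsletter send) = 0.5786×0.7 + 0.776658×0.3 = 0.405020 + 0.232997 = 0.638017
Of this, 0.232997 comes from 0.776658×0.3 (the viral social-media post=true cases).
P(viral social-media post | traffic spike, newsletter send) = 0.232997 / 0.638017 ≈ 0.3652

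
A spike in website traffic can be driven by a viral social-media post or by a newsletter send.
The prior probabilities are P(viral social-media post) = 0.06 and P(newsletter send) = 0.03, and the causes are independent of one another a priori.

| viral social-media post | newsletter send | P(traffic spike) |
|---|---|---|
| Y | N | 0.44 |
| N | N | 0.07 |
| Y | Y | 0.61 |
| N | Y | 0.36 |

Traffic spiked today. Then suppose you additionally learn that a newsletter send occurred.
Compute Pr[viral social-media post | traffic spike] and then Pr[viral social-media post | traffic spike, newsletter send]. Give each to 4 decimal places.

Pr[viral social-media post | traffic spike] ≈ 0.2652; Pr[viral social-media post | traffic spike, newsletter send] ≈ 0.0976

Enumerate the 4 (viral social-media post, newsletter send) configurations and weight by the priors:
  P(traffic spike) = 0.07·0.94·0.97 + 0.36·0.94·0.03 + 0.44·0.06·0.97 + 0.61·0.06·0.03
        = 0.063826 + 0.010152 + 0.025608 + 0.001098 = 0.100684
Configurations with viral social-media post contribute 0.026706, so
  P(viral social-media post | traffic spike) = 0.026706 / 0.100684 ≈ 0.2652

Now condition on the additional information:
P(traffic spike | newsletter send) = 0.36*0.94 + 0.61*0.06 = 0.338400 + 0.036600 = 0.375000
Restricting to configurations with viral social-media post present: 0.61*0.06 = 0.036600.
P(viral social-media post | traffic spike, newsletter send) = 0.036600 / 0.375000 ≈ 0.0976
This is intercausal reasoning (explaining away): once newsletter send accounts for the traffic spike, viral social-media post becomes less likely.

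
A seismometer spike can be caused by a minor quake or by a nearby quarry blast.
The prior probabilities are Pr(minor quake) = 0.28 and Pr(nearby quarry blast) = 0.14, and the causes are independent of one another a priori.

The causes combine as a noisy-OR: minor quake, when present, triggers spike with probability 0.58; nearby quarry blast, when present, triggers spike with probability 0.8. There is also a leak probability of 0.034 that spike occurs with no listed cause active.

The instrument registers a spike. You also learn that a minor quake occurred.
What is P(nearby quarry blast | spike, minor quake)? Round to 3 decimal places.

P(nearby quarry blast | spike, minor quake) ≈ 0.201

Under noisy-OR, P(spike | causes) = 1 − (1−0.034)·∏(1−qᵢ) over the active causes.
P(spike | minor quake) = 0.59428×0.86 + 0.918856×0.14 = 0.511081 + 0.128640 = 0.639721
Of this, 0.128640 comes from 0.918856×0.14 (the nearby quarry blast=true cases).
Hence the posterior is 0.128640/0.639721 ≈ 0.201.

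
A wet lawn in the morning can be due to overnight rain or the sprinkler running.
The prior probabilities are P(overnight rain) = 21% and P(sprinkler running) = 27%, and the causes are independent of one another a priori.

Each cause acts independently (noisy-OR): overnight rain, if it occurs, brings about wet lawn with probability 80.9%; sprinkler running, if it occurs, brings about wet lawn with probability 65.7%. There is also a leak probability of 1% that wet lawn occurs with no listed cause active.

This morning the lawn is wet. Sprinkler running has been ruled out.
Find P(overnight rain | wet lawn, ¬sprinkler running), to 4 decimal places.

Under noisy-OR, P(wet lawn | causes) = 1 − (1−0.01)·∏(1−qᵢ) over the active causes.
For the numerator, keep only overnight rain=true terms: 0.81091×0.21 = 0.170291
The normalizing constant is 0.01×0.79 + 0.81091×0.21 = 0.178191
P(overnight rain | wet lawn, ¬sprinkler running) = 0.170291/0.178191 ≈ 0.9557

P(overnight rain | wet lawn, ¬sprinkler running) ≈ 0.9557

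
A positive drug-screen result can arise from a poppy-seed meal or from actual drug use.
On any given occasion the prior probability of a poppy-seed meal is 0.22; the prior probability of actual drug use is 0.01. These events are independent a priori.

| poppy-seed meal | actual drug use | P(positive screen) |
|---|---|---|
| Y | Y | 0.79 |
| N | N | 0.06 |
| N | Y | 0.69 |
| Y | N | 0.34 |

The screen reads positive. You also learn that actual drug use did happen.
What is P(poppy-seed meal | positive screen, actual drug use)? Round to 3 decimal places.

P(poppy-seed meal | positive screen, actual drug use) ≈ 0.244

Numerator (weight on configurations with poppy-seed meal): 0.79×0.22 = 0.173800
The normalizing constant is 0.69×0.78 + 0.79×0.22 = 0.712000
Posterior = 0.173800 / 0.712000 ≈ 0.244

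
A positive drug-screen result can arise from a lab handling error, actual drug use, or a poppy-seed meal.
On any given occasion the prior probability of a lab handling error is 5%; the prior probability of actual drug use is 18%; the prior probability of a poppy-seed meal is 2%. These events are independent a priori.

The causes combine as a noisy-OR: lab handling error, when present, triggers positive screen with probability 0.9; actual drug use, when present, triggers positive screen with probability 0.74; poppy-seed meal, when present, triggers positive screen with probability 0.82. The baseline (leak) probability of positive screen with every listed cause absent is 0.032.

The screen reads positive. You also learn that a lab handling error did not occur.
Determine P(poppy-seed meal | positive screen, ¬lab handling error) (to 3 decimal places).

Under noisy-OR, P(positive screen | causes) = 1 − (1−0.032)·∏(1−qᵢ) over the active causes.
Sum P(positive screen|·) weighted by the priors over the 4 (actual drug use, poppy-seed meal) configurations:
  P(positive screen | ¬lab handling error) = 0.032·0.82·0.98 + 0.82576·0.82·0.02 + 0.74832·0.18·0.98 + 0.954698·0.18·0.02
        = 0.025715 + 0.013542 + 0.132004 + 0.003437 = 0.174698
Configurations with poppy-seed meal contribute 0.016979, so
  P(poppy-seed meal | positive screen, ¬lab handling error) = 0.016979 / 0.174698 ≈ 0.097

P(poppy-seed meal | positive screen, ¬lab handling error) ≈ 0.097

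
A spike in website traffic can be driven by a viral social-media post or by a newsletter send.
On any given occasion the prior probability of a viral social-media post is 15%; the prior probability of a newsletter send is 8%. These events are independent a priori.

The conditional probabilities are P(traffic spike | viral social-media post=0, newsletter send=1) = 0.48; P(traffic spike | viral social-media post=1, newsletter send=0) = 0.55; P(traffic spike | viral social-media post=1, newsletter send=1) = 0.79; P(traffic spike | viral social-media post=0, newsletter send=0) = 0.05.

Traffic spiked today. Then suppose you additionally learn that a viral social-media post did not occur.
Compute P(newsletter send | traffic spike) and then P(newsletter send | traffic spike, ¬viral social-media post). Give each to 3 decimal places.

P(newsletter send | traffic spike) ≈ 0.268; P(newsletter send | traffic spike, ¬viral social-media post) ≈ 0.455

P(traffic spike) = 0.05×0.85×0.92 + 0.48×0.85×0.08 + 0.55×0.15×0.92 + 0.79×0.15×0.08 = 0.039100 + 0.032640 + 0.075900 + 0.009480 = 0.157120
Restricting to configurations with newsletter send present: 0.032640 + 0.009480 = 0.042120.
P(newsletter send | traffic spike) = 0.042120 / 0.157120 ≈ 0.268

With the extra evidence:
P(traffic spike | ¬viral social-media post) = 0.05*0.92 + 0.48*0.08 = 0.046000 + 0.038400 = 0.084400
Of this, 0.038400 comes from 0.48*0.08 (the newsletter send=true cases).
So P(newsletter send | traffic spike, ¬viral social-media post) = 0.038400/0.084400 ≈ 0.455.
With viral social-media post excluded, newsletter send must carry more of the explanatory weight for the traffic spike.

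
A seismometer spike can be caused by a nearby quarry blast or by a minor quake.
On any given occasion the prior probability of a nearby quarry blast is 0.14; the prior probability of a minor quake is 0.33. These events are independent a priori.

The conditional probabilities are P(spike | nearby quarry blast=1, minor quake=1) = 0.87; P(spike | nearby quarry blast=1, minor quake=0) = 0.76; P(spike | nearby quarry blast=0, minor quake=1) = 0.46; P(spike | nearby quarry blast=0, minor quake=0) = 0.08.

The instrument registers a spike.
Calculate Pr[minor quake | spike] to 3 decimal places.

Numerator (weight on configurations with minor quake): 0.130548 + 0.040194 = 0.170742
The normalizing constant is 0.08·0.86·0.67 + 0.46·0.86·0.33 + 0.76·0.14·0.67 + 0.87·0.14·0.33 = 0.288126
P(minor quake | spike) = 0.170742/0.288126 ≈ 0.593

Pr[minor quake | spike] ≈ 0.593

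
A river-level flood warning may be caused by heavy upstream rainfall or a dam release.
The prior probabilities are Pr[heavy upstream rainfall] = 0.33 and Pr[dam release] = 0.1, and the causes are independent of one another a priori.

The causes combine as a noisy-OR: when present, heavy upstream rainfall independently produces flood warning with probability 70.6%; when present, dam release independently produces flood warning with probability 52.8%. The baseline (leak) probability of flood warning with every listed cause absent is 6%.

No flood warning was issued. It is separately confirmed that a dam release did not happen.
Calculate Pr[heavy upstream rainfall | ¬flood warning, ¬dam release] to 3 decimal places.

Under noisy-OR, P(flood warning | causes) = 1 − (1−0.06)·∏(1−qᵢ) over the active causes.
Weight on heavy upstream rainfall=true, given the evidence: 0.27636×0.33 = 0.091199
The normalizing constant is 0.94×0.67 + 0.27636×0.33 = 0.720999
P(heavy upstream rainfall | ¬flood warning, ¬dam release) = 0.091199/0.720999 ≈ 0.126

Pr[heavy upstream rainfall | ¬flood warning, ¬dam release] ≈ 0.126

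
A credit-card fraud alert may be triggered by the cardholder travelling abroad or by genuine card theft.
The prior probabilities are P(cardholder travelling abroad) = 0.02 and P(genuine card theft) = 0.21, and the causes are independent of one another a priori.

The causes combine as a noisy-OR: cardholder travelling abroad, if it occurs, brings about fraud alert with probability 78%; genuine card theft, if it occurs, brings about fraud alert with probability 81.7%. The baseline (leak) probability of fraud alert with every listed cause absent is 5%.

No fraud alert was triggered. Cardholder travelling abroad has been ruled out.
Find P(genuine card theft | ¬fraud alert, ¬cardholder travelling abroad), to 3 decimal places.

P(genuine card theft | ¬fraud alert, ¬cardholder travelling abroad) ≈ 0.046

Under noisy-OR, P(fraud alert | causes) = 1 − (1−0.05)·∏(1−qᵢ) over the active causes.
Enumerate both values of genuine card theft and weight by the priors:
  P(¬fraud alert | ¬cardholder travelling abroad) = 0.95·0.79 + 0.17385·0.21
        = 0.750500 + 0.036508 = 0.787008
Configurations with genuine card theft contribute 0.036508, so
  P(genuine card theft | ¬fraud alert, ¬cardholder travelling abroad) = 0.036508 / 0.787008 ≈ 0.046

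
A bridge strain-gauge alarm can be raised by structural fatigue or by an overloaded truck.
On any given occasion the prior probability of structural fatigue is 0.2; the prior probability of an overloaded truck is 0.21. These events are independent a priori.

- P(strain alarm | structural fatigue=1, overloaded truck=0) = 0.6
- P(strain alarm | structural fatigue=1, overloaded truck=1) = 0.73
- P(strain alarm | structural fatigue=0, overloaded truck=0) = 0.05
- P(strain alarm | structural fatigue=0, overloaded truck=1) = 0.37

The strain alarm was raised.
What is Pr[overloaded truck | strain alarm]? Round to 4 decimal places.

P(strain alarm) = 0.05×0.8×0.79 + 0.37×0.8×0.21 + 0.6×0.2×0.79 + 0.73×0.2×0.21 = 0.031600 + 0.062160 + 0.094800 + 0.030660 = 0.219220
Of this, 0.092820 comes from 0.062160 + 0.030660 (the overloaded truck=true cases).
So P(overloaded truck | strain alarm) = 0.092820/0.219220 ≈ 0.4234.

Pr[overloaded truck | strain alarm] ≈ 0.4234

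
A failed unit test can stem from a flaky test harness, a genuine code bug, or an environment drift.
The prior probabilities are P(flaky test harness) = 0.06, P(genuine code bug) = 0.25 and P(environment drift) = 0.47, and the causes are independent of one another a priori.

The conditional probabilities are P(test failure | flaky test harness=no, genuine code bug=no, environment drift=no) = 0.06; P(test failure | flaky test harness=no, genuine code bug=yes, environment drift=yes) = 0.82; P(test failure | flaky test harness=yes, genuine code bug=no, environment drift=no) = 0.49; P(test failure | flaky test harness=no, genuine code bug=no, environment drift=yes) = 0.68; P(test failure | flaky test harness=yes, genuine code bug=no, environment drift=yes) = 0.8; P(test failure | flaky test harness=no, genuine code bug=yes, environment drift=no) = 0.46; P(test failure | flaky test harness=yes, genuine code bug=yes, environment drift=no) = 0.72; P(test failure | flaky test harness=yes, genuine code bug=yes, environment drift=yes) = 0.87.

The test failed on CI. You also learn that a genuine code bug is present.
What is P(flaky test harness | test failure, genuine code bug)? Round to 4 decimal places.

Numerator (weight on configurations with flaky test harness): 0.022896 + 0.024534 = 0.047430
Denominator P(test failure | genuine code bug): 0.46*0.94*0.53 + 0.82*0.94*0.47 + 0.72*0.06*0.53 + 0.87*0.06*0.47 = 0.638878
P(flaky test harness | test failure, genuine code bug) = 0.047430/0.638878 ≈ 0.0742

P(flaky test harness | test failure, genuine code bug) ≈ 0.0742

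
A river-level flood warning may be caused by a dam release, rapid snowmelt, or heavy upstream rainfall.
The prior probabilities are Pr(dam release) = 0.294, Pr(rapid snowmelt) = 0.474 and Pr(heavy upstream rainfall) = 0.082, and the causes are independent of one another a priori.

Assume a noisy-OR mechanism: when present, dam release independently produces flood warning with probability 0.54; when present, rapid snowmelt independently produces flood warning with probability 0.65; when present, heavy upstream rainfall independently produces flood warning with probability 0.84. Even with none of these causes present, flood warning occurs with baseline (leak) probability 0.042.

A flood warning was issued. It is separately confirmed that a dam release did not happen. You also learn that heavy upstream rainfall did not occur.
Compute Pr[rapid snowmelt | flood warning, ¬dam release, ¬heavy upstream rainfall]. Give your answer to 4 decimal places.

Pr[rapid snowmelt | flood warning, ¬dam release, ¬heavy upstream rainfall] ≈ 0.9345

Under noisy-OR, P(flood warning | causes) = 1 − (1−0.042)·∏(1−qᵢ) over the active causes.
Weight on rapid snowmelt=true, given the evidence: 0.6647×0.474 = 0.315068
Denominator P(flood warning | ¬dam release, ¬heavy upstream rainfall): 0.042×0.526 + 0.6647×0.474 = 0.337160
Posterior = 0.315068 / 0.337160 ≈ 0.9345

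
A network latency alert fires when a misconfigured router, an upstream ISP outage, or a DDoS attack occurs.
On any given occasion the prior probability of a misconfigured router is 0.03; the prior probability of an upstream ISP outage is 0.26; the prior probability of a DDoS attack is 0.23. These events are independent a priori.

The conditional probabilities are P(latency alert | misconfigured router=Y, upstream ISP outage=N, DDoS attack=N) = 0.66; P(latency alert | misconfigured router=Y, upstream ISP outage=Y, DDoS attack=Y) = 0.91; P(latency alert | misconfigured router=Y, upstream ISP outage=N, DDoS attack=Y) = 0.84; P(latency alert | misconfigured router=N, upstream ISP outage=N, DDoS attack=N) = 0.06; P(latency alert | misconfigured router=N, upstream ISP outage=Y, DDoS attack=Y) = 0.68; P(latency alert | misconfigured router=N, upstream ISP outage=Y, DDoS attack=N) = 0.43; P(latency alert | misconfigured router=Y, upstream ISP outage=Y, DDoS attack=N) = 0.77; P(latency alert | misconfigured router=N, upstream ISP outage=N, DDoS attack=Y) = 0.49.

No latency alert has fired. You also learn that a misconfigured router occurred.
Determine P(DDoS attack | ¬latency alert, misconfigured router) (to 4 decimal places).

P(DDoS attack | ¬latency alert, misconfigured router) ≈ 0.1197

Numerator (weight on configurations with DDoS attack): 0.027232 + 0.005382 = 0.032614
The normalizing constant is 0.34×0.74×0.77 + 0.16×0.74×0.23 + 0.23×0.26×0.77 + 0.09×0.26×0.23 = 0.272392
P(DDoS attack | ¬latency alert, misconfigured router) = 0.032614/0.272392 ≈ 0.1197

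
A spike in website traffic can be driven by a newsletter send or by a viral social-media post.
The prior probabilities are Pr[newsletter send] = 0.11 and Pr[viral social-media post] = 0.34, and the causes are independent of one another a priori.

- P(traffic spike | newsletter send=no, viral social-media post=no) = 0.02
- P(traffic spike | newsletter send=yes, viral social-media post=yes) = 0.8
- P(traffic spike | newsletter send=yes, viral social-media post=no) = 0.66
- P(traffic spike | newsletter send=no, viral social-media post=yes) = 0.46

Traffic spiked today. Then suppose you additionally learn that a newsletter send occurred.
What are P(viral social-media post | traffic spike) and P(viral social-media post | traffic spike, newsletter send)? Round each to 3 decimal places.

For the numerator, keep only viral social-media post=true terms: 0.139196 + 0.029920 = 0.169116
Normalizer over all consistent configurations: 0.02·0.89·0.66 + 0.46·0.89·0.34 + 0.66·0.11·0.66 + 0.8·0.11·0.34 = 0.228780
Posterior = 0.169116 / 0.228780 ≈ 0.739

With the extra evidence:
P(traffic spike | newsletter send) = 0.66·0.66 + 0.8·0.34 = 0.435600 + 0.272000 = 0.707600
Of this, 0.272000 comes from 0.8·0.34 (the viral social-media post=true cases).
Hence the posterior is 0.272000/0.707600 ≈ 0.384.
This is intercausal reasoning (explaining away): once newsletter send accounts for the traffic spike, viral social-media post becomes less likely.

P(viral social-media post | traffic spike) ≈ 0.739; P(viral social-media post | traffic spike, newsletter send) ≈ 0.384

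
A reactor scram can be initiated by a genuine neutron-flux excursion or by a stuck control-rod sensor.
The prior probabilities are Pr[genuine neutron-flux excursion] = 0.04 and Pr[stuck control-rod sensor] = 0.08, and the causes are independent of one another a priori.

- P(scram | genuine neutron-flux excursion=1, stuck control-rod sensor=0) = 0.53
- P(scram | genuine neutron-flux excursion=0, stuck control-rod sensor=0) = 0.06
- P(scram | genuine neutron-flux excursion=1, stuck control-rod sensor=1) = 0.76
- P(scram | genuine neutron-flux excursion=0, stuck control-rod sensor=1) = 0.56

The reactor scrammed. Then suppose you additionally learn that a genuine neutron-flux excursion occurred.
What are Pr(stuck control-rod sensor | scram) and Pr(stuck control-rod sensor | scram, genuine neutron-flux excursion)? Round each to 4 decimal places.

Pr(stuck control-rod sensor | scram) ≈ 0.3853; Pr(stuck control-rod sensor | scram, genuine neutron-flux excursion) ≈ 0.1109

Numerator (weight on configurations with stuck control-rod sensor): 0.043008 + 0.002432 = 0.045440
Denominator P(scram): 0.06*0.96*0.92 + 0.56*0.96*0.08 + 0.53*0.04*0.92 + 0.76*0.04*0.08 = 0.117936
P(stuck control-rod sensor | scram) = 0.045440/0.117936 ≈ 0.3853

Now condition on the additional information:
P(scram | genuine neutron-flux excursion) = 0.53·0.92 + 0.76·0.08 = 0.487600 + 0.060800 = 0.548400
Restricting to configurations with stuck control-rod sensor present: 0.76·0.08 = 0.060800.
So P(stuck control-rod sensor | scram, genuine neutron-flux excursion) = 0.060800/0.548400 ≈ 0.1109.
This is intercausal reasoning (explaining away): once genuine neutron-flux excursion accounts for the scram, stuck control-rod sensor becomes less likely.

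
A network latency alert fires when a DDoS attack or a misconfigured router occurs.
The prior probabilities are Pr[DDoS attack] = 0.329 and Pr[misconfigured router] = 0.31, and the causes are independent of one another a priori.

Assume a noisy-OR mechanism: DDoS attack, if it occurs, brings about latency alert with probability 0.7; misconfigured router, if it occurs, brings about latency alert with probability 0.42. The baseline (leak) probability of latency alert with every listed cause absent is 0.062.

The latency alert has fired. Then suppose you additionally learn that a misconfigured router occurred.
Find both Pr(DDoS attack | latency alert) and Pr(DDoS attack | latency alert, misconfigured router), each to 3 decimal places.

Pr(DDoS attack | latency alert) ≈ 0.668; Pr(DDoS attack | latency alert, misconfigured router) ≈ 0.474

Under noisy-OR, P(latency alert | causes) = 1 − (1−0.062)·∏(1−qᵢ) over the active causes.
Numerator (weight on configurations with DDoS attack): 0.163129 + 0.085344 = 0.248473
The normalizing constant is 0.062·0.671·0.69 + 0.45596·0.671·0.31 + 0.7186·0.329·0.69 + 0.836788·0.329·0.31 = 0.372022
Posterior = 0.248473 / 0.372022 ≈ 0.668

Now also conditioning on misconfigured router=true:
Weight on DDoS attack=true, given the evidence: 0.836788*0.329 = 0.275303
Denominator P(latency alert | misconfigured router): 0.45596*0.671 + 0.836788*0.329 = 0.581252
Posterior = 0.275303 / 0.581252 ≈ 0.474
— misconfigured router explains away the evidence for DDoS attack.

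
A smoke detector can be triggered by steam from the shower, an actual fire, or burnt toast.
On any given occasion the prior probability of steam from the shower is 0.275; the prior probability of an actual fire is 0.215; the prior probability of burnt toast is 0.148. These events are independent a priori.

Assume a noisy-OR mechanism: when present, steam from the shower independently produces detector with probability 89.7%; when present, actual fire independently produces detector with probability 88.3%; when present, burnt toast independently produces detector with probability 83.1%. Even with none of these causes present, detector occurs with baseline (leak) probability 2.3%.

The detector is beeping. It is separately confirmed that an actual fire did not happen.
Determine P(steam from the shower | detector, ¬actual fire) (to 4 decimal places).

Under noisy-OR, P(detector | causes) = 1 − (1−0.023)·∏(1−qᵢ) over the active causes.
For the numerator, keep only steam from the shower=true terms: 0.210722 + 0.040008 = 0.250730
The normalizing constant is 0.023·0.725·0.852 + 0.834887·0.725·0.148 + 0.899369·0.275·0.852 + 0.982993·0.275·0.148 = 0.354520
P(steam from the shower | detector, ¬actual fire) = 0.250730/0.354520 ≈ 0.7072

P(steam from the shower | detector, ¬actual fire) ≈ 0.7072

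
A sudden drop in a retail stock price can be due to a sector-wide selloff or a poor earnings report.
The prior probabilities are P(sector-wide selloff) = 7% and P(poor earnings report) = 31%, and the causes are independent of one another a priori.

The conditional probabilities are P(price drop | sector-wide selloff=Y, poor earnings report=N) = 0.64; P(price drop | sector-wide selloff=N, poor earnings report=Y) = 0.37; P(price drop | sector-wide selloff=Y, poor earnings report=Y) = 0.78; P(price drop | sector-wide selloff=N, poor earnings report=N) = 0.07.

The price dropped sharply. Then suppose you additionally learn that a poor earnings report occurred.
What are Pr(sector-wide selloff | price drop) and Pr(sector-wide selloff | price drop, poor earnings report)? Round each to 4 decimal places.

P(price drop) = 0.07*0.93*0.69 + 0.37*0.93*0.31 + 0.64*0.07*0.69 + 0.78*0.07*0.31 = 0.044919 + 0.106671 + 0.030912 + 0.016926 = 0.199428
The sector-wide selloff-present share is 0.030912 + 0.016926 = 0.047838.
So P(sector-wide selloff | price drop) = 0.047838/0.199428 ≈ 0.2399.

Now condition on the additional information:
Weight on sector-wide selloff=true, given the evidence: 0.78×0.07 = 0.054600
Normalizer over all consistent configurations: 0.37×0.93 + 0.78×0.07 = 0.398700
P(sector-wide selloff | price drop, poor earnings report) = 0.054600/0.398700 ≈ 0.1369

Pr(sector-wide selloff | price drop) ≈ 0.2399; Pr(sector-wide selloff | price drop, poor earnings report) ≈ 0.1369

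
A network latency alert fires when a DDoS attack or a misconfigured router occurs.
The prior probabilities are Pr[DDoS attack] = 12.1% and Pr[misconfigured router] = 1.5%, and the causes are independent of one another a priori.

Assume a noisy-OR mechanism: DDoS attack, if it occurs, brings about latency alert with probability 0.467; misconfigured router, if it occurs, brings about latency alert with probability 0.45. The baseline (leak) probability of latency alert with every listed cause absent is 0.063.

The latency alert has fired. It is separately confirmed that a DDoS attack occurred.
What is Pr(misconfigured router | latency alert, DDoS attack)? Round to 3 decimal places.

Under noisy-OR, P(latency alert | causes) = 1 − (1−0.063)·∏(1−qᵢ) over the active causes.
Numerator (weight on configurations with misconfigured router): 0.725318·0.015 = 0.010880
Normalizer over all consistent configurations: 0.500579·0.985 + 0.725318·0.015 = 0.503950
Posterior = 0.010880 / 0.503950 ≈ 0.022

Pr(misconfigured router | latency alert, DDoS attack) ≈ 0.022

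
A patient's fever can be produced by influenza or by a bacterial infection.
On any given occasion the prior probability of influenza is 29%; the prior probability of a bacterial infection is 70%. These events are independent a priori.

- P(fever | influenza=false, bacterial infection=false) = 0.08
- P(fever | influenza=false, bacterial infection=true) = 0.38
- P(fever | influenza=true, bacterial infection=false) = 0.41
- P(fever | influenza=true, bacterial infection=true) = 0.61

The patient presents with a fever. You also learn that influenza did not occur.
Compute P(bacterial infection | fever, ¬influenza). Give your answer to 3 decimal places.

P(bacterial infection | fever, ¬influenza) ≈ 0.917

P(fever | ¬influenza) = 0.08*0.3 + 0.38*0.7 = 0.024000 + 0.266000 = 0.290000
Restricting to configurations with bacterial infection present: 0.38*0.7 = 0.266000.
Hence the posterior is 0.266000/0.290000 ≈ 0.917.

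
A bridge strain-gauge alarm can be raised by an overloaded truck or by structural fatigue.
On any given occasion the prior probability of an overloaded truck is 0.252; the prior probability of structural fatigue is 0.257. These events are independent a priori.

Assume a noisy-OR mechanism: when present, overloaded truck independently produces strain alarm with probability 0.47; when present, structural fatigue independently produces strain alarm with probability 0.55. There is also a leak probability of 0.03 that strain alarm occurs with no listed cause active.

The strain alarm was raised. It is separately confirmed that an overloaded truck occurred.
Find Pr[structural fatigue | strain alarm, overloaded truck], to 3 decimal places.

Under noisy-OR, P(strain alarm | causes) = 1 − (1−0.03)·∏(1−qᵢ) over the active causes.
P(strain alarm | overloaded truck) = 0.4859·0.743 + 0.768655·0.257 = 0.361024 + 0.197544 = 0.558568
Restricting to configurations with structural fatigue present: 0.768655·0.257 = 0.197544.
P(structural fatigue | strain alarm, overloaded truck) = 0.197544 / 0.558568 ≈ 0.354

Pr[structural fatigue | strain alarm, overloaded truck] ≈ 0.354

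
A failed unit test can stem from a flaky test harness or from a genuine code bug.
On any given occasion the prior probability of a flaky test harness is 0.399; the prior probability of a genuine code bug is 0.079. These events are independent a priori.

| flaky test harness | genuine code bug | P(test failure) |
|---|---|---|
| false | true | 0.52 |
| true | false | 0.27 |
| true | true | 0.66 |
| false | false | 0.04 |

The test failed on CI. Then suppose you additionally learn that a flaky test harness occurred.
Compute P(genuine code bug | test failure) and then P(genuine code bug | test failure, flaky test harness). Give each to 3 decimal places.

Weight on genuine code bug=true, given the evidence: 0.024689 + 0.020804 = 0.045493
Normalizer over all consistent configurations: 0.04×0.601×0.921 + 0.52×0.601×0.079 + 0.27×0.399×0.921 + 0.66×0.399×0.079 = 0.166853
P(genuine code bug | test failure) = 0.045493/0.166853 ≈ 0.273

Now condition on the additional information:
By total probability over both values of genuine code bug:
  P(test failure | flaky test harness) = 0.27·0.921 + 0.66·0.079
        = 0.248670 + 0.052140 = 0.300810
Keeping only the genuine code bug-present terms gives 0.052140, so
  P(genuine code bug | test failure, flaky test harness) = 0.052140 / 0.300810 ≈ 0.173

P(genuine code bug | test failure) ≈ 0.273; P(genuine code bug | test failure, flaky test harness) ≈ 0.173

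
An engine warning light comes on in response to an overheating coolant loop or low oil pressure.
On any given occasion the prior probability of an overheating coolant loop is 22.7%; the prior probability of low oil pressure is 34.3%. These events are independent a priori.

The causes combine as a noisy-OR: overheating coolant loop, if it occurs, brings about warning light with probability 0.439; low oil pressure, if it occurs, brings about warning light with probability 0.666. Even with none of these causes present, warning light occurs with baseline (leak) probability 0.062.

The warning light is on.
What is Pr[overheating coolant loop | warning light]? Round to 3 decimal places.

Pr[overheating coolant loop | warning light] ≈ 0.387

Under noisy-OR, P(warning light | causes) = 1 − (1−0.062)·∏(1−qᵢ) over the active causes.
Numerator (weight on configurations with overheating coolant loop): 0.070659 + 0.064176 = 0.134835
Normalizer over all consistent configurations: 0.062×0.773×0.657 + 0.686708×0.773×0.343 + 0.473782×0.227×0.657 + 0.824243×0.227×0.343 = 0.348395
Posterior = 0.134835 / 0.348395 ≈ 0.387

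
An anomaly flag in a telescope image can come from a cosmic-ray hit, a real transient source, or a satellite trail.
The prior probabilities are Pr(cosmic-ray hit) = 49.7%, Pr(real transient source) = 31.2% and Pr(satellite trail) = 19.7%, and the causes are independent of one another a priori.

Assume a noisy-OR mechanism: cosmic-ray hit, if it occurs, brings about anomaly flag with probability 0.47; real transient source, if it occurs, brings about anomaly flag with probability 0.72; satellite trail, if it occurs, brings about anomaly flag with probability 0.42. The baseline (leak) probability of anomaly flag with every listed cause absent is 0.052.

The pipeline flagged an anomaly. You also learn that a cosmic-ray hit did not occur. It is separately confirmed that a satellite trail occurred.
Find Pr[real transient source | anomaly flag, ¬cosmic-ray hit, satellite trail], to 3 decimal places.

Under noisy-OR, P(anomaly flag | causes) = 1 − (1−0.052)·∏(1−qᵢ) over the active causes.
P(anomaly flag | ¬cosmic-ray hit, satellite trail) = 0.45016×0.688 + 0.846045×0.312 = 0.309710 + 0.263966 = 0.573676
The real transient source-present share is 0.846045×0.312 = 0.263966.
Hence the posterior is 0.263966/0.573676 ≈ 0.460.

Pr[real transient source | anomaly flag, ¬cosmic-ray hit, satellite trail] ≈ 0.460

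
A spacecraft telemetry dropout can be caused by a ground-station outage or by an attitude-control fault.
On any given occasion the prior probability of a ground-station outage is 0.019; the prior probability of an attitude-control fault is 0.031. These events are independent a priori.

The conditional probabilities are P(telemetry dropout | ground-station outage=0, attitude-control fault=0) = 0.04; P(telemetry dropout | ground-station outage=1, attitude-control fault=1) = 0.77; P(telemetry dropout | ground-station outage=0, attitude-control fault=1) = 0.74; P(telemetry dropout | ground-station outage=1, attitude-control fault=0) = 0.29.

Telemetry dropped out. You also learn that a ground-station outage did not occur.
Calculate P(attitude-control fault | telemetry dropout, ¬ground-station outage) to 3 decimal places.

P(telemetry dropout | ¬ground-station outage) = 0.04×0.969 + 0.74×0.031 = 0.038760 + 0.022940 = 0.061700
Restricting to configurations with attitude-control fault present: 0.74×0.031 = 0.022940.
So P(attitude-control fault | telemetry dropout, ¬ground-station outage) = 0.022940/0.061700 ≈ 0.372.

P(attitude-control fault | telemetry dropout, ¬ground-station outage) ≈ 0.372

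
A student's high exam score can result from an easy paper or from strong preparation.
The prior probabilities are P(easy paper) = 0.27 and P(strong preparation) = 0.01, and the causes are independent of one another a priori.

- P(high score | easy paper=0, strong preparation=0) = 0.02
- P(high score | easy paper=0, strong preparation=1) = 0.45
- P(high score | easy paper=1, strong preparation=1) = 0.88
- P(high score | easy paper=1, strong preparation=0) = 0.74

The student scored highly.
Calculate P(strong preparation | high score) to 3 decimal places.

P(strong preparation | high score) ≈ 0.026

For the numerator, keep only strong preparation=true terms: 0.003285 + 0.002376 = 0.005661
The normalizing constant is 0.02×0.73×0.99 + 0.45×0.73×0.01 + 0.74×0.27×0.99 + 0.88×0.27×0.01 = 0.217917
Posterior = 0.005661 / 0.217917 ≈ 0.026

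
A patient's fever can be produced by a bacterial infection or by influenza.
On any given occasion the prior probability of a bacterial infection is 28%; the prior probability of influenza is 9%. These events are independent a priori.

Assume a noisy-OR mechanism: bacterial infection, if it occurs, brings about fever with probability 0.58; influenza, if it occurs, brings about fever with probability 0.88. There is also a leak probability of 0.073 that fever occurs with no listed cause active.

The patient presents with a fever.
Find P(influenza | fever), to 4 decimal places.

P(influenza | fever) ≈ 0.2863

Under noisy-OR, P(fever | causes) = 1 − (1−0.073)·∏(1−qᵢ) over the active causes.
Enumerate the 4 (bacterial infection, influenza) configurations and weight by the priors:
  P(fever) = 0.073*0.72*0.91 + 0.88876*0.72*0.09 + 0.61066*0.28*0.91 + 0.953279*0.28*0.09
        = 0.047830 + 0.057592 + 0.155596 + 0.024023 = 0.285041
Configurations with influenza contribute 0.081615, so
  P(influenza | fever) = 0.081615 / 0.285041 ≈ 0.2863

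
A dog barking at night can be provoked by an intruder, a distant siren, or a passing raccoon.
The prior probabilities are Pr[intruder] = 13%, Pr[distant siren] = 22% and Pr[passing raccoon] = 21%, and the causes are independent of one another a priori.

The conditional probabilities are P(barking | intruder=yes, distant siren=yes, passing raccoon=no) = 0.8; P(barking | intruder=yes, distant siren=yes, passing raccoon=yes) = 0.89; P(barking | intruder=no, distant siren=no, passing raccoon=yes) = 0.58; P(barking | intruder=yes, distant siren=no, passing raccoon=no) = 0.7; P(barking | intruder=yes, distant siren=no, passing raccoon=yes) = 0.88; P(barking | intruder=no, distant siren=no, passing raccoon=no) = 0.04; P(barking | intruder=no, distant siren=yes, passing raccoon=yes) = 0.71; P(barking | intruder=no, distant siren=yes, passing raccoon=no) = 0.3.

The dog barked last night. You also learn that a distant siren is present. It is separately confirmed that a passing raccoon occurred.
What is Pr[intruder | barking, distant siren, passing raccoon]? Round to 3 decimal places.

P(barking | distant siren, passing raccoon) = 0.71·0.87 + 0.89·0.13 = 0.617700 + 0.115700 = 0.733400
The intruder-present share is 0.89·0.13 = 0.115700.
So P(intruder | barking, distant siren, passing raccoon) = 0.115700/0.733400 ≈ 0.158.

Pr[intruder | barking, distant siren, passing raccoon] ≈ 0.158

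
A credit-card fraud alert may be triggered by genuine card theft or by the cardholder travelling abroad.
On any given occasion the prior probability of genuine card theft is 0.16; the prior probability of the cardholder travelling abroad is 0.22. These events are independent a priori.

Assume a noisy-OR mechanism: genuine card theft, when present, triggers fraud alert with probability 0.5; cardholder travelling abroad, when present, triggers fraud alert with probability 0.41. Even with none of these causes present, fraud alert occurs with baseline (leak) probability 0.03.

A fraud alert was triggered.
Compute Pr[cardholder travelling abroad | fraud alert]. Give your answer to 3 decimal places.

Under noisy-OR, P(fraud alert | causes) = 1 − (1−0.03)·∏(1−qᵢ) over the active causes.
For the numerator, keep only cardholder travelling abroad=true terms: 0.079039 + 0.025128 = 0.104167
The normalizing constant is 0.03*0.84*0.78 + 0.4277*0.84*0.22 + 0.515*0.16*0.78 + 0.71385*0.16*0.22 = 0.188095
Posterior = 0.104167 / 0.188095 ≈ 0.554

Pr[cardholder travelling abroad | fraud alert] ≈ 0.554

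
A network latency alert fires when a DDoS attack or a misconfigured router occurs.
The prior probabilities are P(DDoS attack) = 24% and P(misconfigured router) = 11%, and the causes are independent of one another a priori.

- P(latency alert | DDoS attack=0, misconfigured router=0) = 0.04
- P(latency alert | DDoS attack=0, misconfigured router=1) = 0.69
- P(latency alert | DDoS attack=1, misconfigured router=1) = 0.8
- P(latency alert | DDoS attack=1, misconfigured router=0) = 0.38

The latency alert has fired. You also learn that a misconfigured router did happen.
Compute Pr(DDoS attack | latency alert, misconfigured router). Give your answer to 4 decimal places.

Sum P(latency alert|·) weighted by the priors over both values of DDoS attack:
  P(latency alert | misconfigured router) = 0.69*0.76 + 0.8*0.24
        = 0.524400 + 0.192000 = 0.716400
The terms with DDoS attack present sum to 0.192000, so
  P(DDoS attack | latency alert, misconfigured router) = 0.192000 / 0.716400 ≈ 0.2680

Pr(DDoS attack | latency alert, misconfigured router) ≈ 0.2680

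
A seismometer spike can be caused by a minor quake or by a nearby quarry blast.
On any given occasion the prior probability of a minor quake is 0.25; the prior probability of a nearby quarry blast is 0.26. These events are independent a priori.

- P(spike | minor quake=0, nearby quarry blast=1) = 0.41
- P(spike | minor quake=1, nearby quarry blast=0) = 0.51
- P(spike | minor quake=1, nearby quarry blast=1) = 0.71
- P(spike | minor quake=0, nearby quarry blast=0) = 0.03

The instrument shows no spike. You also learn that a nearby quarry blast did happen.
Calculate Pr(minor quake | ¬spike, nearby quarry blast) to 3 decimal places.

For the numerator, keep only minor quake=true terms: 0.29*0.25 = 0.072500
Denominator P(¬spike | nearby quarry blast): 0.59*0.75 + 0.29*0.25 = 0.515000
P(minor quake | ¬spike, nearby quarry blast) = 0.072500/0.515000 ≈ 0.141

Pr(minor quake | ¬spike, nearby quarry blast) ≈ 0.141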